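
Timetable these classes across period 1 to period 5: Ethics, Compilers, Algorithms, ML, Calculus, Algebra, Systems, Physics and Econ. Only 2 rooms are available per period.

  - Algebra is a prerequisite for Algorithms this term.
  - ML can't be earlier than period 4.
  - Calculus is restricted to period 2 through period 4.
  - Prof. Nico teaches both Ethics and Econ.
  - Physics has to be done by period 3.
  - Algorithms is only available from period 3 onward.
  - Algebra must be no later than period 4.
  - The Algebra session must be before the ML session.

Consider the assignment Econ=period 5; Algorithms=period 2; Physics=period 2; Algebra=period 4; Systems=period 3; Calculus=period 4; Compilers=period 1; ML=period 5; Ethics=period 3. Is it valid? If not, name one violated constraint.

Calculus is restricted to period 2 through period 4 — holds.
Only 2 rooms are available per period — holds.
Prof. Nico teaches both Ethics and Econ — holds.
Algorithms is only available from period 3 onward — violated.
Physics has to be done by period 3 — holds.
Algebra must be no later than period 4 — holds.
ML can't be earlier than period 4 — holds.
The Algebra session must be before the ML session — holds.
Algebra is a prerequisite for Algorithms this term — violated.

No — it violates: Algebra is a prerequisite for Algorithms this term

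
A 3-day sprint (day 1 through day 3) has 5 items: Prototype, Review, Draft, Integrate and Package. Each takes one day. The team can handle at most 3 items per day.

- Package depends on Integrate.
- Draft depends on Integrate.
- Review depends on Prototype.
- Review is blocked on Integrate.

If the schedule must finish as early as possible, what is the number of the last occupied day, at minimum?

The precedence chain requires at least 2 distinct days.
With at most 3 per day and 5 tasks, at least 2 days are needed.
2 works (last occupied day: day 2): for example Draft in day 2, Package in day 2, Integrate in day 1, Prototype in day 1, Review in day 2.

2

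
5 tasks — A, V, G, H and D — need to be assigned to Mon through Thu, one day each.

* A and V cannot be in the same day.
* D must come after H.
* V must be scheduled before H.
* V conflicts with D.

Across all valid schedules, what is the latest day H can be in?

Wed

Precedence pushes H to at least Tue; downstream work caps H at Wed.
H at Wed is achievable: D -> Thu; H -> Wed; A -> Tue; V -> Mon; G -> Mon.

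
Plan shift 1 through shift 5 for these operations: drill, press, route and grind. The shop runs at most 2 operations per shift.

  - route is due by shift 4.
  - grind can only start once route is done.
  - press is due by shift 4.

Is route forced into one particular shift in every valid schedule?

route can be shift 1 (e.g. route=shift 1; press=shift 1; drill=shift 2; grind=shift 2) or shift 2 (e.g. route -> shift 2; drill -> shift 1; grind -> shift 3; press -> shift 1).

No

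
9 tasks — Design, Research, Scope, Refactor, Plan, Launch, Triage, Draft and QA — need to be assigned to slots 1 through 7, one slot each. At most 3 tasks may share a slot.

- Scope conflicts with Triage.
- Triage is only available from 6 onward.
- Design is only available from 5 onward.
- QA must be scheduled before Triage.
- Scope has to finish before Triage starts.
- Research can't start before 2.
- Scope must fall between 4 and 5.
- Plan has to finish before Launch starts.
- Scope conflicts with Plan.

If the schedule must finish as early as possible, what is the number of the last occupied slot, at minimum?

The precedence chain requires at least 2 distinct slots.
With at most 3 per slot and 9 tasks, at least 3 slots are needed.
Triage can't be placed before 6, so the schedule must run through at least slot 6.
6 works (last occupied slot: 6): for example Draft -> 2; Research -> 2; Design -> 5; Triage -> 6; Plan -> 1; Scope -> 4; QA -> 1; Launch -> 2; Refactor -> 1.

slot 6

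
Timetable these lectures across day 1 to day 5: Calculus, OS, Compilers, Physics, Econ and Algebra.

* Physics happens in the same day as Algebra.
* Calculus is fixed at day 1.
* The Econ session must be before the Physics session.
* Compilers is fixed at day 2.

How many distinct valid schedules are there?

Splitting on OS: it can be day 1 (10), day 2 (10), day 3 (10), day 4 (10), day 5 (10). Listing each branch's schedules as (Calculus, Compilers, Physics, Econ, Algebra) by day number:
OS=day 1: (1,2,2,1,2) (1,2,3,1,3) (1,2,3,2,3) (1,2,4,1,4) (1,2,4,2,4) (1,2,4,3,4) (1,2,5,1,5) (1,2,5,2,5) (1,2,5,3,5) (1,2,5,4,5) — 10.
OS=day 2: (1,2,2,1,2) (1,2,3,1,3) (1,2,3,2,3) (1,2,4,1,4) (1,2,4,2,4) (1,2,4,3,4) (1,2,5,1,5) (1,2,5,2,5) (1,2,5,3,5) (1,2,5,4,5) — 10.
OS=day 3: (1,2,2,1,2) (1,2,3,1,3) (1,2,3,2,3) (1,2,4,1,4) (1,2,4,2,4) (1,2,4,3,4) (1,2,5,1,5) (1,2,5,2,5) (1,2,5,3,5) (1,2,5,4,5) — 10.
OS=day 4: (1,2,2,1,2) (1,2,3,1,3) (1,2,3,2,3) (1,2,4,1,4) (1,2,4,2,4) (1,2,4,3,4) (1,2,5,1,5) (1,2,5,2,5) (1,2,5,3,5) (1,2,5,4,5) — 10.
OS=day 5: (1,2,2,1,2) (1,2,3,1,3) (1,2,3,2,3) (1,2,4,1,4) (1,2,4,2,4) (1,2,4,3,4) (1,2,5,1,5) (1,2,5,2,5) (1,2,5,3,5) (1,2,5,4,5) — 10.
Summing: 10 + 10 + 10 + 10 + 10 = 50.

50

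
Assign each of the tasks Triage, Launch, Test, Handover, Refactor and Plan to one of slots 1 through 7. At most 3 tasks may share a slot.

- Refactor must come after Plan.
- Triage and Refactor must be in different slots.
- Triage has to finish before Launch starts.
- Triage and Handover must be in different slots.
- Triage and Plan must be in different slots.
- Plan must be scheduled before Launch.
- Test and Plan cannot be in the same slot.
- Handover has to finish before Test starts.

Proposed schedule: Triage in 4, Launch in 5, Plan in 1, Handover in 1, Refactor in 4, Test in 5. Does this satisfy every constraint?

No. Triage and Refactor must be in different slots is not satisfied.

Handover has to finish before Test starts — holds.
Triage has to finish before Launch starts — holds.
Refactor must come after Plan — holds.
At most 3 tasks may share a slot — holds.
Test and Plan cannot be in the same slot — holds.
Triage and Refactor must be in different slots — violated.
Triage and Plan must be in different slots — holds.
Plan must be scheduled before Launch — holds.
Triage and Handover must be in different slots — holds.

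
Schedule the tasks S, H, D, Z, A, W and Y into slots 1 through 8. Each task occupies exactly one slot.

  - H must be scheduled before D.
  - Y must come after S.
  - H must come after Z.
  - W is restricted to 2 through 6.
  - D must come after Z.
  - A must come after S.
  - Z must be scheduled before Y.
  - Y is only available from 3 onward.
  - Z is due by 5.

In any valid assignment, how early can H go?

2

Precedence pushes H to at least 2; downstream work caps H at 7.
H at 2 is achievable: S=1; W=2; H=2; Y=3; A=2; Z=1; D=3.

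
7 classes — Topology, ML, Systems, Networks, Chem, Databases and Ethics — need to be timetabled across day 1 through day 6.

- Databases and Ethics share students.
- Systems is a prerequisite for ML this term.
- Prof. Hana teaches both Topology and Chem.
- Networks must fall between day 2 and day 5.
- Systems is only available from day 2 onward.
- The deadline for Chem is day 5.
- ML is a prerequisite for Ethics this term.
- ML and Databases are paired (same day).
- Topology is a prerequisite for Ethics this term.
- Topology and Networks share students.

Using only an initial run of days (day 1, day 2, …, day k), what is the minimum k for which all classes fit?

4 days

The precedence chain requires at least 3 distinct days.
Propagating the time windows through the other constraints, Ethics can't land before day 4, so the schedule must run through at least day 4.
4 works (last occupied day: day 4): for example Ethics=day 4, Networks=day 2, Systems=day 2, ML=day 3, Chem=day 2, Databases=day 3, Topology=day 1.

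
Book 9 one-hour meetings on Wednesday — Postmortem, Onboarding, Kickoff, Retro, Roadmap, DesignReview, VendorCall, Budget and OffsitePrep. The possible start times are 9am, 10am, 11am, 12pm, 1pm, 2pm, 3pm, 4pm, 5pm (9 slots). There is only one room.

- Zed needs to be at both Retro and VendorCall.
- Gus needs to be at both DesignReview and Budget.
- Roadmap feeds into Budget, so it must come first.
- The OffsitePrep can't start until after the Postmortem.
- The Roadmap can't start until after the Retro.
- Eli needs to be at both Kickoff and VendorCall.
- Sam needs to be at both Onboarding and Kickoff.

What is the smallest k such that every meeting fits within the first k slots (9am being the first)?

9

The precedence chain requires at least 3 distinct slots.
With at most 1 per slot and 9 meetings, at least 9 slots are needed.
9 works (last occupied slot: 5pm): for example Retro=9am, VendorCall=5pm, Kickoff=3pm, Roadmap=10am, DesignReview=4pm, OffsitePrep=1pm, Onboarding=2pm, Postmortem=11am, Budget=12pm.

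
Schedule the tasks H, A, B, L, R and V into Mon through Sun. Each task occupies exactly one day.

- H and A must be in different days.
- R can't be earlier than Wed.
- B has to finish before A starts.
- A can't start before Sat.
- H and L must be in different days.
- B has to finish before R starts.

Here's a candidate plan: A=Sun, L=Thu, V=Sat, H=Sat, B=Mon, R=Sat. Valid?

Valid

B has to finish before R starts — holds.
A can't start before Sat — holds.
B has to finish before A starts — holds.
H and A must be in different days — holds.
R can't be earlier than Wed — holds.
H and L must be in different days — holds.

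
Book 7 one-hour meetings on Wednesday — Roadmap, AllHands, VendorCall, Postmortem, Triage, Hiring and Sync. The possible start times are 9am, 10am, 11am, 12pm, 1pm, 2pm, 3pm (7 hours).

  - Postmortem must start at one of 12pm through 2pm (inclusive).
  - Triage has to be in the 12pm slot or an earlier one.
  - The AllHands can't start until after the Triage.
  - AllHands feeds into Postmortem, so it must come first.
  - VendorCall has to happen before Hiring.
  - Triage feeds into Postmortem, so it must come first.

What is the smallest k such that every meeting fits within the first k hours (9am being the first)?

The precedence chain requires at least 3 distinct hours.
Postmortem can't be placed before 12pm — that is hour 4 counting from 9am — so the schedule must run through at least 4 hours.
4 works (last occupied hour: 12pm): for example VendorCall=9am; Sync=9am; Roadmap=9am; Postmortem=12pm; Hiring=10am; Triage=9am; AllHands=10am.

4 hours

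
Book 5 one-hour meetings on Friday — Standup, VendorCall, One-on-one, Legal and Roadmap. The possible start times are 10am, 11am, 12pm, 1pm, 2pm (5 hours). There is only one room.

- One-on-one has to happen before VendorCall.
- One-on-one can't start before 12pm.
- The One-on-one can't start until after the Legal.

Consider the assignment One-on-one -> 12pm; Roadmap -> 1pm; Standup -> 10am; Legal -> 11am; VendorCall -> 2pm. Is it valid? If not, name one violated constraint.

One-on-one can't start before 12pm — holds.
There is only one room — holds.
One-on-one has to happen before VendorCall — holds.
The One-on-one can't start until after the Legal — holds.

Yes, all constraints hold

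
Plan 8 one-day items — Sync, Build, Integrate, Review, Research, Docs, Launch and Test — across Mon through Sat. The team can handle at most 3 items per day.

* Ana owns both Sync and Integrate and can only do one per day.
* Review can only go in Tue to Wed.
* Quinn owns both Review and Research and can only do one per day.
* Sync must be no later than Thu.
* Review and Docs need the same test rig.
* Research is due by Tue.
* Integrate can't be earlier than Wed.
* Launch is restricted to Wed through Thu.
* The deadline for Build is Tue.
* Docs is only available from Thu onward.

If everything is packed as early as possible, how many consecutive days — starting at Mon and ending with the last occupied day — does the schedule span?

With at most 3 per day and 8 tasks, at least 3 days are needed.
Docs can't be placed before Thu — that is day 4 counting from Mon — so the schedule must run through at least 4 days.
4 works (last occupied day: Thu): for example Test in Tue; Launch in Wed; Docs in Thu; Review in Tue; Research in Mon; Build in Mon; Sync in Mon; Integrate in Wed.

4 days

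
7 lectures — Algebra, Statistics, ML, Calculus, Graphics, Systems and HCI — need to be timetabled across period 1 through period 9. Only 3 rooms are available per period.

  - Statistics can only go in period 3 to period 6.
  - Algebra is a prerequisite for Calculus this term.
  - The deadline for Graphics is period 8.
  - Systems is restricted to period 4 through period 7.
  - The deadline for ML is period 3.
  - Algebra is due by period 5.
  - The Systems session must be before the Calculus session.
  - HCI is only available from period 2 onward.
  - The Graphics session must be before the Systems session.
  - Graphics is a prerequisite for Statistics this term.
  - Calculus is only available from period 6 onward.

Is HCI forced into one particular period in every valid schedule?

No

HCI can be period 2 (e.g. ML in period 1, HCI in period 2, Calculus in period 6, Systems in period 4, Algebra in period 1, Statistics in period 3, Graphics in period 1) or period 3 (e.g. Algebra in period 1; ML in period 1; Calculus in period 6; HCI in period 3; Systems in period 4; Graphics in period 1; Statistics in period 3).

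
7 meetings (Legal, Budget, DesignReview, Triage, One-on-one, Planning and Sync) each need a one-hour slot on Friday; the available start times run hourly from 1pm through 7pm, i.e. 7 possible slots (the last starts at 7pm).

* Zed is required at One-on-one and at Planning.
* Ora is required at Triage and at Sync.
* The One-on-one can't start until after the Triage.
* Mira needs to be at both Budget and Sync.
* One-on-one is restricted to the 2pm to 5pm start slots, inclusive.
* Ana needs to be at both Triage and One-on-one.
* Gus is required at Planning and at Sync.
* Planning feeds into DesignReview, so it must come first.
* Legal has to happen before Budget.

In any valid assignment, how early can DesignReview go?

Precedence pushes DesignReview to at least 2pm.
DesignReview at 2pm is achievable: Planning=1pm, Budget=2pm, Sync=3pm, One-on-one=2pm, Legal=1pm, Triage=1pm, DesignReview=2pm.

2pm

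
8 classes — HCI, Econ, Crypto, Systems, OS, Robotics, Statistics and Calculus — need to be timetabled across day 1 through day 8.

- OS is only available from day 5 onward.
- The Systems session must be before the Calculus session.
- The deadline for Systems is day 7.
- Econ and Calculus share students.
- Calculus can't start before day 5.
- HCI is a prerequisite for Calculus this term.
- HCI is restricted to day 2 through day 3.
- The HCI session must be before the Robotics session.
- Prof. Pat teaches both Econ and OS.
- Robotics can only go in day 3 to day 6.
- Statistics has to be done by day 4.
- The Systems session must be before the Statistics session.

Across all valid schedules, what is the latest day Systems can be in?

day 3

Systems's own window allows nothing later than day 7; downstream work caps Systems at day 3.
Systems at day 3 is achievable: Robotics -> day 3, Statistics -> day 4, OS -> day 5, HCI -> day 2, Econ -> day 1, Calculus -> day 5, Crypto -> day 1, Systems -> day 3.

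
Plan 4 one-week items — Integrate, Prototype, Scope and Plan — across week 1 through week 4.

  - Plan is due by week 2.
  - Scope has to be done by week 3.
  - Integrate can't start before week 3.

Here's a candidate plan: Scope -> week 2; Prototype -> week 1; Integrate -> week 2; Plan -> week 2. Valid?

No — it violates: Integrate can't start before week 3

Scope has to be done by week 3 — holds.
Plan is due by week 2 — holds.
Integrate can't start before week 3 — violated.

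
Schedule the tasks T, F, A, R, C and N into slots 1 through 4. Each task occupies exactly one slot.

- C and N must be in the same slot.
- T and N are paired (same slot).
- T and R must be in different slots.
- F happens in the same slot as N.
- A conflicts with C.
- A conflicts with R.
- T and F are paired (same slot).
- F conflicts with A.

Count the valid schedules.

24

Splitting on T: it can be 1 (6), 2 (6), 3 (6), 4 (6). Listing each branch's schedules as (F, A, R, C, N):
T=1: (1,2,3,1,1) (1,2,4,1,1) (1,3,2,1,1) (1,3,4,1,1) (1,4,2,1,1) (1,4,3,1,1) — 6.
T=2: (2,1,3,2,2) (2,1,4,2,2) (2,3,1,2,2) (2,3,4,2,2) (2,4,1,2,2) (2,4,3,2,2) — 6.
T=3: (3,1,2,3,3) (3,1,4,3,3) (3,2,1,3,3) (3,2,4,3,3) (3,4,1,3,3) (3,4,2,3,3) — 6.
T=4: (4,1,2,4,4) (4,1,3,4,4) (4,2,1,4,4) (4,2,3,4,4) (4,3,1,4,4) (4,3,2,4,4) — 6.
Summing: 6 + 6 + 6 + 6 = 24.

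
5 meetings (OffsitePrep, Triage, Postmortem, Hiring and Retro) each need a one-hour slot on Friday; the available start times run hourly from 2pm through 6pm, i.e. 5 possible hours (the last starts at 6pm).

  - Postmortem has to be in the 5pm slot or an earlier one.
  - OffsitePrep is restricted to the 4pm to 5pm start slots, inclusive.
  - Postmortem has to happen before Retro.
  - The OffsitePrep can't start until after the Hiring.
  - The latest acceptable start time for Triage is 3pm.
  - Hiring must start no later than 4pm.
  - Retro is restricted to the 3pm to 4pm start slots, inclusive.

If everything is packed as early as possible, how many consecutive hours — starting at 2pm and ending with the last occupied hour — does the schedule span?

The precedence chain requires at least 2 distinct hours.
OffsitePrep can't be placed before 4pm — that is hour 3 counting from 2pm — so the schedule must run through at least 3 hours.
3 works (last occupied hour: 4pm): for example Postmortem=2pm, OffsitePrep=4pm, Triage=2pm, Hiring=2pm, Retro=3pm.

3 hours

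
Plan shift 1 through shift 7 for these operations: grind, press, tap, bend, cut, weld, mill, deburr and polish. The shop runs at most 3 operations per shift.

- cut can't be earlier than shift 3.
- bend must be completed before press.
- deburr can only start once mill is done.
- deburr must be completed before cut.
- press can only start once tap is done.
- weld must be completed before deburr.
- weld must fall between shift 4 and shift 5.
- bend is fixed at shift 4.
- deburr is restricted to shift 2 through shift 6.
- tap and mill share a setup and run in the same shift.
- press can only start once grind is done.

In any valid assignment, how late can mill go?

shift 5

Downstream work caps mill at shift 5.
mill at shift 5 is achievable: mill in shift 5; tap in shift 5; polish in shift 1; grind in shift 1; deburr in shift 6; press in shift 6; cut in shift 7; weld in shift 4; bend in shift 4.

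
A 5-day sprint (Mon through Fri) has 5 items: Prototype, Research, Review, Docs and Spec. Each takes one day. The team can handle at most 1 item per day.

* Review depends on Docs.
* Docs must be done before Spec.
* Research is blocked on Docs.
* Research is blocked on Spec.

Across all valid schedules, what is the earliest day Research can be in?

Wed

Precedence pushes Research to at least Wed.
Research at Wed is achievable: Spec in Tue; Docs in Mon; Research in Wed; Prototype in Fri; Review in Thu.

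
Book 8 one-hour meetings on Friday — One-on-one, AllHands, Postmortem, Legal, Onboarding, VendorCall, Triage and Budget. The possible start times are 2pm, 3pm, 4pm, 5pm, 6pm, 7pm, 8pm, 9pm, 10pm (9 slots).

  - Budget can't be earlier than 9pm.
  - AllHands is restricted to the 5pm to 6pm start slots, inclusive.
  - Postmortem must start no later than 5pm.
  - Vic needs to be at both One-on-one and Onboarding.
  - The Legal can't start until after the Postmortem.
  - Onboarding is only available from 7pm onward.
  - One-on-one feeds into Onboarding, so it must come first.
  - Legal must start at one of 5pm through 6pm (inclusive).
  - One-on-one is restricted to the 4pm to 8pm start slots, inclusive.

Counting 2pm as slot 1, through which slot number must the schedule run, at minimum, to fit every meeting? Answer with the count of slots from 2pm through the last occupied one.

8 slots

The precedence chain requires at least 2 distinct slots.
Budget can't be placed before 9pm — that is slot 8 counting from 2pm — so the schedule must run through at least 8 slots.
8 works (last occupied slot: 9pm): for example Postmortem=2pm; Triage=2pm; AllHands=5pm; Onboarding=7pm; Budget=9pm; One-on-one=4pm; VendorCall=2pm; Legal=5pm.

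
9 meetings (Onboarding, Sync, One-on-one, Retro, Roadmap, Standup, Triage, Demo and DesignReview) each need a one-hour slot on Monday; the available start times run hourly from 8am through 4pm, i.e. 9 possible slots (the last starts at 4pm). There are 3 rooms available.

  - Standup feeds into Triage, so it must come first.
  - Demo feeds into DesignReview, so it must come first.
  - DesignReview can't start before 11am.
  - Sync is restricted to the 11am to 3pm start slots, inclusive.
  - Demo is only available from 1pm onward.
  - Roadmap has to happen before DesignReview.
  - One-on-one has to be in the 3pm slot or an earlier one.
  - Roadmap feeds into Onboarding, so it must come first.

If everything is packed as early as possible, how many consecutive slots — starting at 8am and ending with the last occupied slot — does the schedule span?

7 slots

The precedence chain requires at least 2 distinct slots.
With at most 3 per slot and 9 meetings, at least 3 slots are needed.
Propagating the time windows through the other constraints, DesignReview can't land before 2pm — that is slot 7 counting from 8am — so the schedule must run through at least 7 slots.
7 works (last occupied slot: 2pm): for example Onboarding=9am, Demo=1pm, Retro=9am, Sync=11am, Triage=9am, One-on-one=8am, DesignReview=2pm, Standup=8am, Roadmap=8am.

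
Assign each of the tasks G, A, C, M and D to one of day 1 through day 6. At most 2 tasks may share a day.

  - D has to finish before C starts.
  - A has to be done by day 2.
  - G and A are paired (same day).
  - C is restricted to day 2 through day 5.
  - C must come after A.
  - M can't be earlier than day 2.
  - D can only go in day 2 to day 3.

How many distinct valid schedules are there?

Splitting on G: it can be day 1 (25), day 2 (8). Listing each branch's schedules as (A, C, M, D) by day number:
G=day 1: (1,3,2,2) (1,3,3,2) (1,3,4,2) (1,3,5,2) (1,3,6,2) (1,4,2,2) (1,4,2,3) (1,4,3,2) (1,4,3,3) (1,4,4,2) (1,4,4,3) (1,4,5,2) (1,4,5,3) (1,4,6,2) (1,4,6,3) (1,5,2,2) (1,5,2,3) (1,5,3,2) (1,5,3,3) (1,5,4,2) (1,5,4,3) (1,5,5,2) (1,5,5,3) (1,5,6,2) (1,5,6,3) — 25.
G=day 2: (2,4,3,3) (2,4,4,3) (2,4,5,3) (2,4,6,3) (2,5,3,3) (2,5,4,3) (2,5,5,3) (2,5,6,3) — 8.
Summing: 25 + 8 = 33.

33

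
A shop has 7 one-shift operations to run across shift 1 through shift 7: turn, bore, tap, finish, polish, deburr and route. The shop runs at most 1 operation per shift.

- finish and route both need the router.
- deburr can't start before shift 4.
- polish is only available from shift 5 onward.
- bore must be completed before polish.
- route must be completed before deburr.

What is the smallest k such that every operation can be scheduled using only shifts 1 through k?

7

The precedence chain requires at least 2 distinct shifts.
With at most 1 per shift and 7 operations, at least 7 shifts are needed.
polish can't be placed before shift 5, so the schedule must run through at least shift 5.
7 works (last occupied shift: shift 7): for example finish -> shift 7; tap -> shift 6; bore -> shift 1; route -> shift 2; turn -> shift 3; deburr -> shift 4; polish -> shift 5.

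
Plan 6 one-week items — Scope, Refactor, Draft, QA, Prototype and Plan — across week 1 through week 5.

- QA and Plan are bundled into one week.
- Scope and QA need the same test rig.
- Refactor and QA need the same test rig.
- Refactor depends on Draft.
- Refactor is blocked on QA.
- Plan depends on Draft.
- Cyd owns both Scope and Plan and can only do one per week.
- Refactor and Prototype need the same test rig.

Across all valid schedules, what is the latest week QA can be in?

week 4

QA must be in the same week as Plan, which can't be before week 2, so QA is at least week 2; downstream work caps QA at week 4.
QA at week 4 is achievable: Refactor -> week 5, QA -> week 4, Scope -> week 1, Plan -> week 4, Draft -> week 1, Prototype -> week 1.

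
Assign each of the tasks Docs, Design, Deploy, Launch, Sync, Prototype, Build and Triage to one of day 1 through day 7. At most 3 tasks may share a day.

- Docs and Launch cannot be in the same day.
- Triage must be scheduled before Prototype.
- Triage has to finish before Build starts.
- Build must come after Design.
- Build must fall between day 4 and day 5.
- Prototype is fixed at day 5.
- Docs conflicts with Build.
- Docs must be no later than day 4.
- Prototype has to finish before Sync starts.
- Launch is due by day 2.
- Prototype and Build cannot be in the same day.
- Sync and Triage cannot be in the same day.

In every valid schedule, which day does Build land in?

day 4

Build's window is day 4–day 5.
Prototype is fixed at day 5, and Build can't share a day with Prototype.
So Build must be day 4.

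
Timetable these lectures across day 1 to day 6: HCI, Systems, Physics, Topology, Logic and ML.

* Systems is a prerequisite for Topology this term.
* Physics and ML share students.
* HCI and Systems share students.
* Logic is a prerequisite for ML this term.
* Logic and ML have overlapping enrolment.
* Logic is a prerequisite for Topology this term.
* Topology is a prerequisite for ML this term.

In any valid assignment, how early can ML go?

day 3

Precedence pushes ML to at least day 3.
ML at day 3 is achievable: Topology -> day 2; Physics -> day 1; Systems -> day 1; Logic -> day 1; HCI -> day 2; ML -> day 3.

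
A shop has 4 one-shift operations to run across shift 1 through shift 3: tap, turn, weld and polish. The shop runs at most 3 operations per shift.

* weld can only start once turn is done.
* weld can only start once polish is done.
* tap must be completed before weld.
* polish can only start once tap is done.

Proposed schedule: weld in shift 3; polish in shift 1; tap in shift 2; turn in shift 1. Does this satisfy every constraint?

weld can only start once polish is done — holds.
polish can only start once tap is done — violated.
The shop runs at most 3 operations per shift — holds.
weld can only start once turn is done — holds.
tap must be completed before weld — holds.

Invalid. polish can only start once tap is done.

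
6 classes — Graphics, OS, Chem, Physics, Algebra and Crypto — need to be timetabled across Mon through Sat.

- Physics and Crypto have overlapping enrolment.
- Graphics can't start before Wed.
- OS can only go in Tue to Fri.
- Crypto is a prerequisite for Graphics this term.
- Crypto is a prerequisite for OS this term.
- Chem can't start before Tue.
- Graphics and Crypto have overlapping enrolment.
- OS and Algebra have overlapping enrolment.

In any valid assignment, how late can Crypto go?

Downstream work caps Crypto at Thu.
Crypto at Thu is achievable: OS -> Fri; Algebra -> Mon; Graphics -> Fri; Crypto -> Thu; Chem -> Tue; Physics -> Mon.

Thu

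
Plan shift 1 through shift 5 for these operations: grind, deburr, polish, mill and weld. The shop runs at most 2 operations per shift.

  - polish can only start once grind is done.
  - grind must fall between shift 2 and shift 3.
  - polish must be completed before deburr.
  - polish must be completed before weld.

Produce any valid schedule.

weld -> shift 4; polish -> shift 3; mill -> shift 1; grind -> shift 2; deburr -> shift 4

Checking: grind(shift 2) before polish(shift 3); polish(shift 3) before deburr(shift 4); polish(shift 3) before weld(shift 4); grind=shift 2 in [shift 2,shift 3]; max 2 per shift (cap 2).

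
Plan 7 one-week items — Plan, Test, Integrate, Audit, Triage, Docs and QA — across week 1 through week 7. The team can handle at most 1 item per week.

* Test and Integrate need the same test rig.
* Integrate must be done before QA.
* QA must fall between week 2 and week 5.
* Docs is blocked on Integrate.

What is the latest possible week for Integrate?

week 4

Downstream work caps Integrate at week 4.
Integrate at week 4 is achievable: Plan -> week 1; Integrate -> week 4; Docs -> week 6; Audit -> week 3; Triage -> week 7; Test -> week 2; QA -> week 5.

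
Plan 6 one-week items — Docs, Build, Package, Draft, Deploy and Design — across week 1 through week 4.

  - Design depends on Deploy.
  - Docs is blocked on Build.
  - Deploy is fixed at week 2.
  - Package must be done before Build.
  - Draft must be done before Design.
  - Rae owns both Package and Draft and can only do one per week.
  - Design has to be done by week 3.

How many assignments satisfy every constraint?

4

Enumerating: Docs in week 3, Build in week 2, Package in week 1, Deploy in week 2, Draft in week 2, Design in week 3 | Docs in week 4; Design in week 3; Draft in week 2; Package in week 1; Deploy in week 2; Build in week 2 | Build -> week 3, Docs -> week 4, Deploy -> week 2, Package -> week 1, Design -> week 3, Draft -> week 2 | Design=week 3, Draft=week 1, Docs=week 4, Package=week 2, Deploy=week 2, Build=week 3.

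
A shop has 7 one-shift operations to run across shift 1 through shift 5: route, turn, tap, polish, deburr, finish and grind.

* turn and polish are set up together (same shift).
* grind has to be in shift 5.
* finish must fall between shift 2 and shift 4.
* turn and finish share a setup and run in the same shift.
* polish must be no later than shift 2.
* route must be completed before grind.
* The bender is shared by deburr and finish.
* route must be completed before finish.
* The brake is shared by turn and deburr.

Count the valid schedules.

20

Splitting on tap: it can be shift 1 (4), shift 2 (4), shift 3 (4), shift 4 (4), shift 5 (4). Listing each branch's schedules as (route, turn, polish, deburr, finish, grind) by shift number:
tap=shift 1: (1,2,2,1,2,5) (1,2,2,3,2,5) (1,2,2,4,2,5) (1,2,2,5,2,5) — 4.
tap=shift 2: (1,2,2,1,2,5) (1,2,2,3,2,5) (1,2,2,4,2,5) (1,2,2,5,2,5) — 4.
tap=shift 3: (1,2,2,1,2,5) (1,2,2,3,2,5) (1,2,2,4,2,5) (1,2,2,5,2,5) — 4.
tap=shift 4: (1,2,2,1,2,5) (1,2,2,3,2,5) (1,2,2,4,2,5) (1,2,2,5,2,5) — 4.
tap=shift 5: (1,2,2,1,2,5) (1,2,2,3,2,5) (1,2,2,4,2,5) (1,2,2,5,2,5) — 4.
Summing: 4 + 4 + 4 + 4 + 4 = 20.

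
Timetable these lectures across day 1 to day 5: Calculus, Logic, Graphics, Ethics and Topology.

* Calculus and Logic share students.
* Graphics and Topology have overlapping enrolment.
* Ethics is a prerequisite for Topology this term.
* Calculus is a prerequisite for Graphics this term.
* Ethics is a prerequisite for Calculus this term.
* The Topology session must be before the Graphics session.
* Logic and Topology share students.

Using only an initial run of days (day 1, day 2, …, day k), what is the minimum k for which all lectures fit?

The precedence chain requires at least 3 distinct days.
3 works (last occupied day: day 3): for example Logic -> day 1, Graphics -> day 3, Topology -> day 2, Ethics -> day 1, Calculus -> day 2.

3 days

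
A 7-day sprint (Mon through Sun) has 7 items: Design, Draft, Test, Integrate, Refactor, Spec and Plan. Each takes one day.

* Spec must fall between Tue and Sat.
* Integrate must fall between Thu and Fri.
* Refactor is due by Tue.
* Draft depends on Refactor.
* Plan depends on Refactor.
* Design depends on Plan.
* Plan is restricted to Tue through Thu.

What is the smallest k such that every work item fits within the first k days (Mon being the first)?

The precedence chain requires at least 3 distinct days.
Integrate can't be placed before Thu — that is day 4 counting from Mon — so the schedule must run through at least 4 days.
4 works (last occupied day: Thu): for example Spec=Tue; Integrate=Thu; Plan=Tue; Test=Mon; Refactor=Mon; Draft=Tue; Design=Wed.

4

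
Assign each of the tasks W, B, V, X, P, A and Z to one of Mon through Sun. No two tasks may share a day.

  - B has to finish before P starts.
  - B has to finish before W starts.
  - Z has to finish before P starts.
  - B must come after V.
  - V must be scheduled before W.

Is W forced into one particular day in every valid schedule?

W can be Wed (e.g. W in Wed; A in Sun; B in Tue; P in Fri; Z in Thu; X in Sat; V in Mon) or Thu (e.g. B=Tue, X=Sat, Z=Wed, A=Sun, V=Mon, W=Thu, P=Fri).

No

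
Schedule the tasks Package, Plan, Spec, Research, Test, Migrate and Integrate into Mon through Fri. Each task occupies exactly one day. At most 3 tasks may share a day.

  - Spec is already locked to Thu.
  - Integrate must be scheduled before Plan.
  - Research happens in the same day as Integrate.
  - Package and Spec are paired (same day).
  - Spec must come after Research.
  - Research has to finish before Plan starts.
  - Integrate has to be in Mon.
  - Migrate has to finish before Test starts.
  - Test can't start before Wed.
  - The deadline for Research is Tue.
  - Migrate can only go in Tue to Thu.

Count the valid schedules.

21

Splitting on Plan: it can be Tue (6), Wed (6), Thu (3), Fri (6). Listing each branch's schedules as (Package, Spec, Research, Test, Migrate, Integrate):
Plan=Tue: (Thu,Thu,Mon,Wed,Tue,Mon) (Thu,Thu,Mon,Thu,Tue,Mon) (Thu,Thu,Mon,Thu,Wed,Mon) (Thu,Thu,Mon,Fri,Tue,Mon) (Thu,Thu,Mon,Fri,Wed,Mon) (Thu,Thu,Mon,Fri,Thu,Mon) — 6.
Plan=Wed: (Thu,Thu,Mon,Wed,Tue,Mon) (Thu,Thu,Mon,Thu,Tue,Mon) (Thu,Thu,Mon,Thu,Wed,Mon) (Thu,Thu,Mon,Fri,Tue,Mon) (Thu,Thu,Mon,Fri,Wed,Mon) (Thu,Thu,Mon,Fri,Thu,Mon) — 6.
Plan=Thu: (Thu,Thu,Mon,Wed,Tue,Mon) (Thu,Thu,Mon,Fri,Tue,Mon) (Thu,Thu,Mon,Fri,Wed,Mon) — 3.
Plan=Fri: (Thu,Thu,Mon,Wed,Tue,Mon) (Thu,Thu,Mon,Thu,Tue,Mon) (Thu,Thu,Mon,Thu,Wed,Mon) (Thu,Thu,Mon,Fri,Tue,Mon) (Thu,Thu,Mon,Fri,Wed,Mon) (Thu,Thu,Mon,Fri,Thu,Mon) — 6.
Summing: 6 + 6 + 3 + 6 = 21.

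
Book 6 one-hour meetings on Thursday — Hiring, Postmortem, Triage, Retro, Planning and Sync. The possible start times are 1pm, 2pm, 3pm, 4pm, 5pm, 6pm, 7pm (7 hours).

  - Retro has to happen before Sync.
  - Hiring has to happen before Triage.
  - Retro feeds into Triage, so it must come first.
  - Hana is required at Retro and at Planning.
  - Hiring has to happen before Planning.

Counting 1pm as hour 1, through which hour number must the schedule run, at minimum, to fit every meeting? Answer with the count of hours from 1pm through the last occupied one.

The precedence chain requires at least 2 distinct hours.
2 works (last occupied hour: 2pm): for example Postmortem -> 1pm; Sync -> 2pm; Retro -> 1pm; Triage -> 2pm; Hiring -> 1pm; Planning -> 2pm.

2 hours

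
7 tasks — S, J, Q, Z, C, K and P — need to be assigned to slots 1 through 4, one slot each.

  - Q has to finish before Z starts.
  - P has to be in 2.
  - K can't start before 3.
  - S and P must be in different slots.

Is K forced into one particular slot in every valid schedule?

No

K can be 3 (e.g. S -> 1, Q -> 1, P -> 2, J -> 1, Z -> 2, K -> 3, C -> 1) or 4 (e.g. K -> 4; S -> 1; Z -> 2; Q -> 1; C -> 1; P -> 2; J -> 1).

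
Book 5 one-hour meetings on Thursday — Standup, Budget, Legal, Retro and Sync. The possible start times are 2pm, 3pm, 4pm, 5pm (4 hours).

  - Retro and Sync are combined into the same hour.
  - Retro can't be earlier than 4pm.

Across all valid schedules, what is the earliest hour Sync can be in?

4pm

Sync must be in the same hour as Retro, which can't be before 4pm, so Sync is at least 4pm.
Sync at 4pm is achievable: Sync -> 4pm, Legal -> 2pm, Standup -> 2pm, Retro -> 4pm, Budget -> 2pm.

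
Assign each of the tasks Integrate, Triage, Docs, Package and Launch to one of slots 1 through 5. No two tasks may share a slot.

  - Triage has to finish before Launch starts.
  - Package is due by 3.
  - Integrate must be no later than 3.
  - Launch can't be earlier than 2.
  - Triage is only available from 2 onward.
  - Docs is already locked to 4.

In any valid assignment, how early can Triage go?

Triage is available from 2; downstream work caps Triage at 4.
Triage at 2 is achievable: Docs in 4; Integrate in 1; Package in 3; Triage in 2; Launch in 5.

2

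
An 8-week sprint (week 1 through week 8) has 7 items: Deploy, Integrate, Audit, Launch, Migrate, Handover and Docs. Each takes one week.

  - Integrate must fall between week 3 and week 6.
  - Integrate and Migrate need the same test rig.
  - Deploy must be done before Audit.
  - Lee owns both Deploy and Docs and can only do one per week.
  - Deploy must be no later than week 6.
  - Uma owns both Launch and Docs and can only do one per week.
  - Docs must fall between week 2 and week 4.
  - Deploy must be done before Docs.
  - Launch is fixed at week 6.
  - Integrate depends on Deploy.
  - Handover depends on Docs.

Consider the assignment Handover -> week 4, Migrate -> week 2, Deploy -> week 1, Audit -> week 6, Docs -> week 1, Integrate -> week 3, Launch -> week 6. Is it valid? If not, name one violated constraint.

Deploy must be no later than week 6 — holds.
Handover depends on Docs — holds.
Integrate must fall between week 3 and week 6 — holds.
Docs must fall between week 2 and week 4 — violated.
Deploy must be done before Docs — violated.
Launch is fixed at week 6 — holds.
Deploy must be done before Audit — holds.
Lee owns both Deploy and Docs and can only do one per week — violated.
Integrate depends on Deploy — holds.
Integrate and Migrate need the same test rig — holds.
Uma owns both Launch and Docs and can only do one per week — holds.

No. Lee owns both Deploy and Docs and can only do one per week is not satisfied.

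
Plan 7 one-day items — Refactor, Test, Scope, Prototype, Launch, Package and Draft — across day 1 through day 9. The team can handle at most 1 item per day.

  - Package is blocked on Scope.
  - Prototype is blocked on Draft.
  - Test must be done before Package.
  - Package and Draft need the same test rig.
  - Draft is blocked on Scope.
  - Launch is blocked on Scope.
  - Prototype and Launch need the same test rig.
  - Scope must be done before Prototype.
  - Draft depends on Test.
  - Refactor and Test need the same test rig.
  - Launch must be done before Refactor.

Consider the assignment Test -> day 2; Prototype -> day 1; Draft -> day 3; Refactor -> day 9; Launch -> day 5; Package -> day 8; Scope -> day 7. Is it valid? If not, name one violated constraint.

Launch must be done before Refactor — holds.
Test must be done before Package — holds.
Draft is blocked on Scope — violated.
Prototype is blocked on Draft — violated.
Package and Draft need the same test rig — holds.
Package is blocked on Scope — holds.
Refactor and Test need the same test rig — holds.
Prototype and Launch need the same test rig — holds.
The team can handle at most 1 item per day — holds.
Launch is blocked on Scope — violated.
Draft depends on Test — holds.
Scope must be done before Prototype — violated.

Invalid. Scope must be done before Prototype.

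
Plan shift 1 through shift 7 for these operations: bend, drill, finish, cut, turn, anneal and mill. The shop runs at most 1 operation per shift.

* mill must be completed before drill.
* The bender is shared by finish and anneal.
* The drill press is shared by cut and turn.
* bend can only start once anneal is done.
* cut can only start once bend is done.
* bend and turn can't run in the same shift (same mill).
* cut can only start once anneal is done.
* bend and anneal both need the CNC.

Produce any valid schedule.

bend -> shift 2; finish -> shift 6; anneal -> shift 1; mill -> shift 4; drill -> shift 5; cut -> shift 3; turn -> shift 7

Checking: mill(shift 4) before drill(shift 5); anneal(shift 1) before cut(shift 3); anneal(shift 1) before bend(shift 2); bend(shift 2) before cut(shift 3); cut(shift 3) != turn(shift 7); finish(shift 6) != anneal(shift 1); bend(shift 2) != anneal(shift 1); bend(shift 2) != turn(shift 7); max 1 per shift (cap 1).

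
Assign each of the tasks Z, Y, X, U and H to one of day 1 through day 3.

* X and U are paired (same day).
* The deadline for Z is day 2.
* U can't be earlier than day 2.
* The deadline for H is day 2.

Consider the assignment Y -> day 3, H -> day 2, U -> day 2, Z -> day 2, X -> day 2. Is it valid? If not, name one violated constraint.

The deadline for Z is day 2 — holds.
X and U are paired (same day) — holds.
The deadline for H is day 2 — holds.
U can't be earlier than day 2 — holds.

Yes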